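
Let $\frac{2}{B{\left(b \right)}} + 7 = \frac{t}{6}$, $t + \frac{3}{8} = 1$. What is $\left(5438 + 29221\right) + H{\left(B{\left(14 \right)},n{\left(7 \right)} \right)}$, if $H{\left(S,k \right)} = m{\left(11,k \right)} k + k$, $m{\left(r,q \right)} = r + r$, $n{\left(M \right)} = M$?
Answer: $34820$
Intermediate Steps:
$t = \frac{5}{8}$ ($t = - \frac{3}{8} + 1 = \frac{5}{8} \approx 0.625$)
$B{\left(b \right)} = - \frac{96}{331}$ ($B{\left(b \right)} = \frac{2}{-7 + \frac{5}{8 \cdot 6}} = \frac{2}{-7 + \frac{5}{8} \cdot \frac{1}{6}} = \frac{2}{-7 + \frac{5}{48}} = \frac{2}{- \frac{331}{48}} = 2 \left(- \frac{48}{331}\right) = - \frac{96}{331}$)
$m{\left(r,q \right)} = 2 r$
$H{\left(S,k \right)} = 23 k$ ($H{\left(S,k \right)} = 2 \cdot 11 k + k = 22 k + k = 23 k$)
$\left(5438 + 29221\right) + H{\left(B{\left(14 \right)},n{\left(7 \right)} \right)} = \left(5438 + 29221\right) + 23 \cdot 7 = 34659 + 161 = 34820$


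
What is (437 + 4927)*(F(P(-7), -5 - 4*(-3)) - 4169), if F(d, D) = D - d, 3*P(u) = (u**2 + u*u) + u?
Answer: -22487676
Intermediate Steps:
P(u) = u/3 + 2*u**2/3 (P(u) = ((u**2 + u*u) + u)/3 = ((u**2 + u**2) + u)/3 = (2*u**2 + u)/3 = (u + 2*u**2)/3 = u/3 + 2*u**2/3)
(437 + 4927)*(F(P(-7), -5 - 4*(-3)) - 4169) = (437 + 4927)*(((-5 - 4*(-3)) - (-7)*(1 + 2*(-7))/3) - 4169) = 5364*(((-5 + 12) - (-7)*(1 - 14)/3) - 4169) = 5364*((7 - (-7)*(-13)/3) - 4169) = 5364*((7 - 1*91/3) - 4169) = 5364*((7 - 91/3) - 4169) = 5364*(-70/3 - 4169) = 5364*(-12577/3) = -22487676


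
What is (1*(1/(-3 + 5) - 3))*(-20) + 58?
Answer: 108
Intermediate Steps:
(1*(1/(-3 + 5) - 3))*(-20) + 58 = (1*(1/2 - 3))*(-20) + 58 = (1*(½ - 3))*(-20) + 58 = (1*(-5/2))*(-20) + 58 = -5/2*(-20) + 58 = 50 + 58 = 108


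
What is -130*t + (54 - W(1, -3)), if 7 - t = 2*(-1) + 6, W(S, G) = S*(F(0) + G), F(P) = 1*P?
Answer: -333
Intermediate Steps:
F(P) = P
W(S, G) = G*S (W(S, G) = S*(0 + G) = S*G = G*S)
t = 3 (t = 7 - (2*(-1) + 6) = 7 - (-2 + 6) = 7 - 1*4 = 7 - 4 = 3)
-130*t + (54 - W(1, -3)) = -130*3 + (54 - (-3)) = -390 + (54 - 1*(-3)) = -390 + (54 + 3) = -390 + 57 = -333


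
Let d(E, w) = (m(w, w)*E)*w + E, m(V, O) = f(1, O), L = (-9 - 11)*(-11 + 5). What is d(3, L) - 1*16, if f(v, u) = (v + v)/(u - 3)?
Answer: -89/13 ≈ -6.8462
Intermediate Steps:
L = 120 (L = -20*(-6) = 120)
f(v, u) = 2*v/(-3 + u) (f(v, u) = (2*v)/(-3 + u) = 2*v/(-3 + u))
m(V, O) = 2/(-3 + O) (m(V, O) = 2*1/(-3 + O) = 2/(-3 + O))
d(E, w) = E + 2*E*w/(-3 + w) (d(E, w) = ((2/(-3 + w))*E)*w + E = (2*E/(-3 + w))*w + E = 2*E*w/(-3 + w) + E = E + 2*E*w/(-3 + w))
d(3, L) - 1*16 = 3*3*(-1 + 120)/(-3 + 120) - 1*16 = 3*3*119/117 - 16 = 3*3*(1/117)*119 - 16 = 119/13 - 16 = -89/13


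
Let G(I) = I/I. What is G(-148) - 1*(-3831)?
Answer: 3832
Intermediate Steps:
G(I) = 1
G(-148) - 1*(-3831) = 1 - 1*(-3831) = 1 + 3831 = 3832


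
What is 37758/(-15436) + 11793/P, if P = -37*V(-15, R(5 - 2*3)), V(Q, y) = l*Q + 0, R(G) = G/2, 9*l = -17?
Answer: -19554681/1427830 ≈ -13.695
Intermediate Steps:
l = -17/9 (l = (1/9)*(-17) = -17/9 ≈ -1.8889)
R(G) = G/2 (R(G) = G*(1/2) = G/2)
V(Q, y) = -17*Q/9 (V(Q, y) = -17*Q/9 + 0 = -17*Q/9)
P = -3145/3 (P = -(-629)*(-15)/9 = -37*85/3 = -3145/3 ≈ -1048.3)
37758/(-15436) + 11793/P = 37758/(-15436) + 11793/(-3145/3) = 37758*(-1/15436) + 11793*(-3/3145) = -18879/7718 - 35379/3145 = -19554681/1427830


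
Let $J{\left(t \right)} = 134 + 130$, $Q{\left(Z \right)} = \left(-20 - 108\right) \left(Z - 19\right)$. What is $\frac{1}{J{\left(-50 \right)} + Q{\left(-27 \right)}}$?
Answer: $\frac{1}{6152} \approx 0.00016255$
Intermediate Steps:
$Q{\left(Z \right)} = 2432 - 128 Z$ ($Q{\left(Z \right)} = \left(-20 - 108\right) \left(-19 + Z\right) = - 128 \left(-19 + Z\right) = 2432 - 128 Z$)
$J{\left(t \right)} = 264$
$\frac{1}{J{\left(-50 \right)} + Q{\left(-27 \right)}} = \frac{1}{264 + \left(2432 - -3456\right)} = \frac{1}{264 + \left(2432 + 3456\right)} = \frac{1}{264 + 5888} = \frac{1}{6152}$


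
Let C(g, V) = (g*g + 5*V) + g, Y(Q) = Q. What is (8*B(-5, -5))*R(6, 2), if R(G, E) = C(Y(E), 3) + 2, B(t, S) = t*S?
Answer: 4600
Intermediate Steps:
B(t, S) = S*t
C(g, V) = g + g² + 5*V (C(g, V) = (g² + 5*V) + g = g + g² + 5*V)
R(G, E) = 17 + E + E² (R(G, E) = (E + E² + 5*3) + 2 = (E + E² + 15) + 2 = (15 + E + E²) + 2 = 17 + E + E²)
(8*B(-5, -5))*R(6, 2) = (8*(-5*(-5)))*(17 + 2 + 2²) = (8*25)*(17 + 2 + 4) = 200*23 = 4600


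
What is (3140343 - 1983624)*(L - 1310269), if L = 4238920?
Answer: 3387626256069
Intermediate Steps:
(3140343 - 1983624)*(L - 1310269) = (3140343 - 1983624)*(4238920 - 1310269) = 1156719*2928651 = 3387626256069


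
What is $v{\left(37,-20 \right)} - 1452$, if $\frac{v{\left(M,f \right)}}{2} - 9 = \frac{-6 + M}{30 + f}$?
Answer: $- \frac{7139}{5} \approx -1427.8$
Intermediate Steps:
$v{\left(M,f \right)} = 18 + \frac{2 \left(-6 + M\right)}{30 + f}$ ($v{\left(M,f \right)} = 18 + 2 \frac{-6 + M}{30 + f} = 18 + \frac{2 \left(-6 + M\right)}{30 + f}$)
$v{\left(37,-20 \right)} - 1452 = \frac{2 \left(264 + 37 + 9 \left(-20\right)\right)}{30 - 20} - 1452 = \frac{2 \left(264 + 37 - 180\right)}{10} - 1452 = 2 \cdot \frac{1}{10} \cdot 121 - 1452 = \frac{121}{5} - 1452 = - \frac{7139}{5}$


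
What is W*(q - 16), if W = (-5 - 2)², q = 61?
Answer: 2205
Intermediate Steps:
W = 49 (W = (-7)² = 49)
W*(q - 16) = 49*(61 - 16) = 49*45 = 2205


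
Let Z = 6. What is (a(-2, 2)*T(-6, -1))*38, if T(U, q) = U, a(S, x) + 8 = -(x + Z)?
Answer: 3648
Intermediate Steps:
a(S, x) = -14 - x (a(S, x) = -8 - (x + 6) = -8 - (6 + x) = -8 + (-6 - x) = -14 - x)
(a(-2, 2)*T(-6, -1))*38 = ((-14 - 1*2)*(-6))*38 = ((-14 - 2)*(-6))*38 = -16*(-6)*38 = 96*38 = 3648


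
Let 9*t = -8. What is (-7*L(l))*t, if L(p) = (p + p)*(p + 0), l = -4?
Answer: 1792/9 ≈ 199.11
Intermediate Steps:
t = -8/9 (t = (1/9)*(-8) = -8/9 ≈ -0.88889)
L(p) = 2*p**2 (L(p) = (2*p)*p = 2*p**2)
(-7*L(l))*t = -14*(-4)**2*(-8/9) = -14*16*(-8/9) = -7*32*(-8/9) = -224*(-8/9) = 1792/9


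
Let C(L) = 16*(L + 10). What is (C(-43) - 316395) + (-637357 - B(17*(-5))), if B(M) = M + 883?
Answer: -955078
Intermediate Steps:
B(M) = 883 + M
C(L) = 160 + 16*L (C(L) = 16*(10 + L) = 160 + 16*L)
(C(-43) - 316395) + (-637357 - B(17*(-5))) = ((160 + 16*(-43)) - 316395) + (-637357 - (883 + 17*(-5))) = ((160 - 688) - 316395) + (-637357 - (883 - 85)) = (-528 - 316395) + (-637357 - 1*798) = -316923 + (-637357 - 798) = -316923 - 638155 = -955078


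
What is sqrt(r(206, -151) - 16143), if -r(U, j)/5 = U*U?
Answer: I*sqrt(228323) ≈ 477.83*I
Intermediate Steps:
r(U, j) = -5*U**2 (r(U, j) = -5*U*U = -5*U**2)
sqrt(r(206, -151) - 16143) = sqrt(-5*206**2 - 16143) = sqrt(-5*42436 - 16143) = sqrt(-212180 - 16143) = sqrt(-228323) = I*sqrt(228323)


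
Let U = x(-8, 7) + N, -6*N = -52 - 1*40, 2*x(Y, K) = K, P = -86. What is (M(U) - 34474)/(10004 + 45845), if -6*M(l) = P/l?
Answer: -3895476/6310937 ≈ -0.61726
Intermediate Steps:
x(Y, K) = K/2
N = 46/3 (N = -(-52 - 1*40)/6 = -(-52 - 40)/6 = -⅙*(-92) = 46/3 ≈ 15.333)
U = 113/6 (U = (½)*7 + 46/3 = 7/2 + 46/3 = 113/6 ≈ 18.833)
M(l) = 43/(3*l) (M(l) = -(-43)/(3*l) = 43/(3*l))
(M(U) - 34474)/(10004 + 45845) = (43/(3*(113/6)) - 34474)/(10004 + 45845) = ((43/3)*(6/113) - 34474)/55849 = (86/113 - 34474)*(1/55849) = -3895476/113*1/55849 = -3895476/6310937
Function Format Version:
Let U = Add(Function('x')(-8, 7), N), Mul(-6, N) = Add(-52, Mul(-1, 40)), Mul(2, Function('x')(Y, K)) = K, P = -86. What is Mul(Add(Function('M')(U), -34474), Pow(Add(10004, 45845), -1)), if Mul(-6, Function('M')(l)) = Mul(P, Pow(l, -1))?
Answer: Rational(-3895476, 6310937) ≈ -0.61726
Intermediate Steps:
Function('x')(Y, K) = Mul(Rational(1, 2), K)
N = Rational(46, 3) (N = Mul(Rational(-1, 6), Add(-52, Mul(-1, 40))) = Mul(Rational(-1, 6), Add(-52, -40)) = Mul(Rational(-1, 6), -92) = Rational(46, 3) ≈ 15.333)
U = Rational(113, 6) (U = Add(Mul(Rational(1, 2), 7), Rational(46, 3)) = Add(Rational(7, 2), Rational(46, 3)) = Rational(113, 6) ≈ 18.833)
Function('M')(l) = Mul(Rational(43, 3), Pow(l, -1)) (Function('M')(l) = Mul(Rational(-1, 6), Mul(-86, Pow(l, -1))) = Mul(Rational(43, 3), Pow(l, -1)))
Mul(Add(Function('M')(U), -34474), Pow(Add(10004, 45845), -1)) = Mul(Add(Mul(Rational(43, 3), Pow(Rational(113, 6), -1)), -34474), Pow(Add(10004, 45845), -1)) = Mul(Add(Mul(Rational(43, 3), Rational(6, 113)), -34474), Pow(55849, -1)) = Mul(Add(Rational(86, 113), -34474), Rational(1, 55849)) = Mul(Rational(-3895476, 113), Rational(1, 55849)) = Rational(-3895476, 6310937)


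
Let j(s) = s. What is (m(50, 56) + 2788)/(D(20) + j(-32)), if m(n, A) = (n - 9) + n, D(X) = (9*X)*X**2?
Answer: 2879/71968 ≈ 0.040004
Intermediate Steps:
D(X) = 9*X**3
m(n, A) = -9 + 2*n (m(n, A) = (-9 + n) + n = -9 + 2*n)
(m(50, 56) + 2788)/(D(20) + j(-32)) = ((-9 + 2*50) + 2788)/(9*20**3 - 32) = ((-9 + 100) + 2788)/(9*8000 - 32) = (91 + 2788)/(72000 - 32) = 2879/71968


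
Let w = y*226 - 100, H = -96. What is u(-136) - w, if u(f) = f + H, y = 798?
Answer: -180480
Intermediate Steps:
u(f) = -96 + f (u(f) = f - 96 = -96 + f)
w = 180248 (w = 798*226 - 100 = 180348 - 100 = 180248)
u(-136) - w = (-96 - 136) - 1*180248 = -232 - 180248 = -180480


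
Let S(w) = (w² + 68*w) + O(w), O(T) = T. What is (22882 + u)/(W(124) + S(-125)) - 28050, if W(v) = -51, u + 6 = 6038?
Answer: -194890536/6949 ≈ -28046.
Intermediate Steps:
u = 6032 (u = -6 + 6038 = 6032)
S(w) = w² + 69*w (S(w) = (w² + 68*w) + w = w² + 69*w)
(22882 + u)/(W(124) + S(-125)) - 28050 = (22882 + 6032)/(-51 - 125*(69 - 125)) - 28050 = 28914/(-51 - 125*(-56)) - 28050 = 28914/(-51 + 7000) - 28050 = 28914/6949 - 28050 = -194890536/6949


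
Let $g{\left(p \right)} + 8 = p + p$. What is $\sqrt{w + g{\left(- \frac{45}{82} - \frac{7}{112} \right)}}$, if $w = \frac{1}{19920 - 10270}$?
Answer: $\frac{i \sqrt{230987765786}}{158260} \approx 3.0368 i$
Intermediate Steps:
$g{\left(p \right)} = -8 + 2 p$ ($g{\left(p \right)} = -8 + \left(p + p\right) = -8 + 2 p$)
$w = \frac{1}{9650}$ ($w = \frac{1}{19920 - 10270} = \frac{1}{9650} \approx 0.00010363$)
$\sqrt{w + g{\left(- \frac{45}{82} - \frac{7}{112} \right)}} = \sqrt{\frac{1}{9650} - \left(8 - 2 \left(- \frac{45}{82} - \frac{7}{112}\right)\right)} = \sqrt{\frac{1}{9650} - \left(8 - 2 \left(\left(-45\right) \frac{1}{82} - \frac{1}{16}\right)\right)} = \sqrt{\frac{1}{9650} - \left(8 - 2 \left(- \frac{45}{82} - \frac{1}{16}\right)\right)} = \sqrt{\frac{1}{9650} + \left(-8 + 2 \left(- \frac{401}{656}\right)\right)} = \sqrt{\frac{1}{9650} - \frac{3025}{328}} = \sqrt{- \frac{14595461}{1582600}} = \frac{i \sqrt{230987765786}}{158260}$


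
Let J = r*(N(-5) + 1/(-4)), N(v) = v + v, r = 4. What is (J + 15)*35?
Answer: -910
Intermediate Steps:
N(v) = 2*v
J = -41 (J = 4*(2*(-5) + 1/(-4)) = 4*(-10 - 1/4) = 4*(-41/4) = -41)
(J + 15)*35 = (-41 + 15)*35 = -26*35 = -910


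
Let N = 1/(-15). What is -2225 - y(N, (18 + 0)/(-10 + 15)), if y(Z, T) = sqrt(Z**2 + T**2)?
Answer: -2225 - sqrt(2917)/15 ≈ -2228.6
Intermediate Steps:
N = -1/15 ≈ -0.066667
y(Z, T) = sqrt(T**2 + Z**2)
-2225 - y(N, (18 + 0)/(-10 + 15)) = -2225 - sqrt(((18 + 0)/(-10 + 15))**2 + (-1/15)**2) = -2225 - sqrt((18/5)**2 + 1/225) = -2225 - sqrt(324/25 + 1/225) = -2225 - sqrt(2917/225) = -2225 - sqrt(2917)/15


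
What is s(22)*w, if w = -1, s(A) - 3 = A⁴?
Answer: -234259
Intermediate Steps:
s(A) = 3 + A⁴
s(22)*w = (3 + 22⁴)*(-1) = (3 + 234256)*(-1) = 234259*(-1) = -234259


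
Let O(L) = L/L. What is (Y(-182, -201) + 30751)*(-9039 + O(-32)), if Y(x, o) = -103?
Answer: -276996624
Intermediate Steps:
O(L) = 1
(Y(-182, -201) + 30751)*(-9039 + O(-32)) = (-103 + 30751)*(-9039 + 1) = 30648*(-9038) = -276996624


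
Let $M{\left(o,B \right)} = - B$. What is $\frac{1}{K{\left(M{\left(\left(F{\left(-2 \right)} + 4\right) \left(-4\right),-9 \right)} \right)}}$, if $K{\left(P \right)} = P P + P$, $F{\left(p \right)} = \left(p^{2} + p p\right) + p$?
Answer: $\frac{1}{90} \approx 0.011111$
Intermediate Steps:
$F{\left(p \right)} = p + 2 p^{2}$ ($F{\left(p \right)} = \left(p^{2} + p^{2}\right) + p = 2 p^{2} + p = p + 2 p^{2}$)
$K{\left(P \right)} = P + P^{2}$ ($K{\left(P \right)} = P^{2} + P = P + P^{2}$)
$\frac{1}{K{\left(M{\left(\left(F{\left(-2 \right)} + 4\right) \left(-4\right),-9 \right)} \right)}} = \frac{1}{\left(-1\right) \left(-9\right) \left(1 - -9\right)} = \frac{1}{9 \left(1 + 9\right)} = \frac{1}{9 \cdot 10} = \frac{1}{90}$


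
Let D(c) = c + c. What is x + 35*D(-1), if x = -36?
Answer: -106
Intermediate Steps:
D(c) = 2*c
x + 35*D(-1) = -36 + 35*(2*(-1)) = -36 + 35*(-2) = -36 - 70 = -106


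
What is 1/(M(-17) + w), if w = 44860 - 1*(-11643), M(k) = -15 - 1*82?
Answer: 1/56406 ≈ 1.7729e-5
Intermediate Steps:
M(k) = -97 (M(k) = -15 - 82 = -97)
w = 56503 (w = 44860 + 11643 = 56503)
1/(M(-17) + w) = 1/(-97 + 56503) = 1/56406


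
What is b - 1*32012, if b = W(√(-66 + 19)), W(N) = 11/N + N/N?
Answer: -32011 - 11*I*√47/47 ≈ -32011.0 - 1.6045*I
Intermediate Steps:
W(N) = 1 + 11/N (W(N) = 11/N + 1 = 1 + 11/N)
b = -I*√47*(11 + I*√47)/47 (b = (11 + √(-66 + 19))/(√(-66 + 19)) = (11 + √(-47))/(√(-47)) = (11 + I*√47)/((I*√47)) = (-I*√47/47)*(11 + I*√47) = -I*√47*(11 + I*√47)/47 ≈ 1.0 - 1.6045*I)
b - 1*32012 = (1 - 11*I*√47/47) - 1*32012 = (1 - 11*I*√47/47) - 32012 = -32011 - 11*I*√47/47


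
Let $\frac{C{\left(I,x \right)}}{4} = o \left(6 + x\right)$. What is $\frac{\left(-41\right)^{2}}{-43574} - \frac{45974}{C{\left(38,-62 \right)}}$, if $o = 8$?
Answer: $\frac{500064681}{19521152} \approx 25.617$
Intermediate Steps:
$C{\left(I,x \right)} = 192 + 32 x$ ($C{\left(I,x \right)} = 4 \cdot 8 \left(6 + x\right) = 4 \left(48 + 8 x\right) = 192 + 32 x$)
$\frac{\left(-41\right)^{2}}{-43574} - \frac{45974}{C{\left(38,-62 \right)}} = \frac{\left(-41\right)^{2}}{-43574} - \frac{45974}{192 + 32 \left(-62\right)} = 1681 \left(- \frac{1}{43574}\right) - \frac{45974}{192 - 1984} = - \frac{1681}{43574} - \frac{45974}{-1792} = - \frac{1681}{43574} - - \frac{22987}{896} = - \frac{1681}{43574} + \frac{22987}{896} = \frac{500064681}{19521152}$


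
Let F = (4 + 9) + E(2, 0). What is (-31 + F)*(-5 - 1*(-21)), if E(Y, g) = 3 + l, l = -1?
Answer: -256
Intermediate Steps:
E(Y, g) = 2 (E(Y, g) = 3 - 1 = 2)
F = 15 (F = (4 + 9) + 2 = 13 + 2 = 15)
(-31 + F)*(-5 - 1*(-21)) = (-31 + 15)*(-5 - 1*(-21)) = -16*(-5 + 21) = -16*16 = -256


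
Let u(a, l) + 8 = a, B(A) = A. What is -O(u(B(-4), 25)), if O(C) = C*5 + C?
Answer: 72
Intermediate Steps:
u(a, l) = -8 + a
O(C) = 6*C (O(C) = 5*C + C = 6*C)
-O(u(B(-4), 25)) = -6*(-8 - 4) = -6*(-12) = -1*(-72) = 72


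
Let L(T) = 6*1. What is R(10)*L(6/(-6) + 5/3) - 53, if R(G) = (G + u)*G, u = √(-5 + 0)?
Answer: 547 + 60*I*√5 ≈ 547.0 + 134.16*I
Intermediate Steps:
u = I*√5 (u = √(-5) = I*√5 ≈ 2.2361*I)
R(G) = G*(G + I*√5) (R(G) = (G + I*√5)*G = G*(G + I*√5))
L(T) = 6
R(10)*L(6/(-6) + 5/3) - 53 = (10*(10 + I*√5))*6 - 53 = (100 + 10*I*√5)*6 - 53 = (600 + 60*I*√5) - 53 = 547 + 60*I*√5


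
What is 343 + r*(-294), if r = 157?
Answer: -45815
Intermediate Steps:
343 + r*(-294) = 343 + 157*(-294) = 343 - 46158 = -45815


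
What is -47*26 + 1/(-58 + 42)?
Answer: -19553/16 ≈ -1222.1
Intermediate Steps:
-47*26 + 1/(-58 + 42) = -1222 + 1/(-16) = -1222 - 1/16 = -19553/16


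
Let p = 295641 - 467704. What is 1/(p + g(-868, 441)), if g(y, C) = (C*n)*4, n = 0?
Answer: -1/172063 ≈ -5.8118e-6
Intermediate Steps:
g(y, C) = 0 (g(y, C) = (C*0)*4 = 0*4 = 0)
p = -172063
1/(p + g(-868, 441)) = 1/(-172063 + 0) = 1/(-172063) = -1/172063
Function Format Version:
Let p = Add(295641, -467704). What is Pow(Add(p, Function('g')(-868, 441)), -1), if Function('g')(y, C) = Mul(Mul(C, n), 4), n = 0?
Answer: Rational(-1, 172063) ≈ -5.8118e-6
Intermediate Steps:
Function('g')(y, C) = 0 (Function('g')(y, C) = Mul(Mul(C, 0), 4) = Mul(0, 4) = 0)
p = -172063
Pow(Add(p, Function('g')(-868, 441)), -1) = Pow(Add(-172063, 0), -1) = Pow(-172063, -1) = Rational(-1, 172063)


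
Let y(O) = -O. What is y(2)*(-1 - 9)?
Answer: 20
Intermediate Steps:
y(2)*(-1 - 9) = (-1*2)*(-1 - 9) = -2*(-10) = 20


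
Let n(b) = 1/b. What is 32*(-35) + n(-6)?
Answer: -6721/6 ≈ -1120.2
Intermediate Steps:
32*(-35) + n(-6) = 32*(-35) + 1/(-6) = -1120 - ⅙ = -6721/6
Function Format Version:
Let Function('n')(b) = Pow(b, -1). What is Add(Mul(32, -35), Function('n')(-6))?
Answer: Rational(-6721, 6) ≈ -1120.2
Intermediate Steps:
Add(Mul(32, -35), Function('n')(-6)) = Add(Mul(32, -35), Pow(-6, -1)) = Add(-1120, Rational(-1, 6)) = Rational(-6721, 6)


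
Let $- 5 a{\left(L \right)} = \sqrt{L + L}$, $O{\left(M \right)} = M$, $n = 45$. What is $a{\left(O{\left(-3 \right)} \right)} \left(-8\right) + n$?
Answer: $45 + \frac{8 i \sqrt{6}}{5} \approx 45.0 + 3.9192 i$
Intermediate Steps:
$a{\left(L \right)} = - \frac{\sqrt{2} \sqrt{L}}{5}$ ($a{\left(L \right)} = - \frac{\sqrt{L + L}}{5} = - \frac{\sqrt{2 L}}{5} = - \frac{\sqrt{2} \sqrt{L}}{5}$)
$a{\left(O{\left(-3 \right)} \right)} \left(-8\right) + n = - \frac{\sqrt{2} \sqrt{-3}}{5} \left(-8\right) + 45 = - \frac{\sqrt{2} i \sqrt{3}}{5} \left(-8\right) + 45 = - \frac{i \sqrt{6}}{5} \left(-8\right) + 45 = \frac{8 i \sqrt{6}}{5} + 45 = 45 + \frac{8 i \sqrt{6}}{5}$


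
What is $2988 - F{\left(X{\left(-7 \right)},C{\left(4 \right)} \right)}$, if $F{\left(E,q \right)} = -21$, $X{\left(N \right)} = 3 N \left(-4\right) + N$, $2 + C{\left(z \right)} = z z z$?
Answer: $3009$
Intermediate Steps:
$C{\left(z \right)} = -2 + z^{3}$ ($C{\left(z \right)} = -2 + z z z = -2 + z^{2} z = -2 + z^{3}$)
$X{\left(N \right)} = - 11 N$ ($X{\left(N \right)} = - 12 N + N = - 11 N$)
$2988 - F{\left(X{\left(-7 \right)},C{\left(4 \right)} \right)} = 2988 - -21 = 2988 + 21 = 3009$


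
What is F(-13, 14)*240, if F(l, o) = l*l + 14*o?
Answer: 87600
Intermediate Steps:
F(l, o) = l**2 + 14*o
F(-13, 14)*240 = ((-13)**2 + 14*14)*240 = (169 + 196)*240 = 365*240 = 87600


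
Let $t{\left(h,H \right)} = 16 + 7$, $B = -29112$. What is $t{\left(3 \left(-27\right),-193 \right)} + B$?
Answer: $-29089$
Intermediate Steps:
$t{\left(h,H \right)} = 23$
$t{\left(3 \left(-27\right),-193 \right)} + B = 23 - 29112 = -29089$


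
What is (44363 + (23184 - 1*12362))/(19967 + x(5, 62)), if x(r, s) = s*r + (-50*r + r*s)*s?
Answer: 18395/7999 ≈ 2.2997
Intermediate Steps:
x(r, s) = r*s + s*(-50*r + r*s)
(44363 + (23184 - 1*12362))/(19967 + x(5, 62)) = (44363 + (23184 - 1*12362))/(19967 + 5*62*(-49 + 62)) = (44363 + (23184 - 12362))/(19967 + 5*62*13) = (44363 + 10822)/(19967 + 4030) = 55185/23997 = 55185*(1/23997) = 18395/7999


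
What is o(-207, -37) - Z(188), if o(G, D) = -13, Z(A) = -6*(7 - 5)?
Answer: -1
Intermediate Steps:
Z(A) = -12 (Z(A) = -6*2 = -12)
o(-207, -37) - Z(188) = -13 - 1*(-12) = -13 + 12 = -1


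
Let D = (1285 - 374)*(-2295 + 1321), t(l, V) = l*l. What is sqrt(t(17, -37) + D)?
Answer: 5*I*sqrt(35481) ≈ 941.82*I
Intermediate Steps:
t(l, V) = l**2
D = -887314 (D = 911*(-974) = -887314)
sqrt(t(17, -37) + D) = sqrt(17**2 - 887314) = sqrt(289 - 887314) = sqrt(-887025) = 5*I*sqrt(35481)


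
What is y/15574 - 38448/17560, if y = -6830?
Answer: -44920247/17092465 ≈ -2.6281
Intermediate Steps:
y/15574 - 38448/17560 = -6830/15574 - 38448/17560 = -6830*1/15574 - 38448*1/17560 = -3415/7787 - 4806/2195 = -44920247/17092465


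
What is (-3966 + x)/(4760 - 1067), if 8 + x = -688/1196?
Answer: -1188398/1104207 ≈ -1.0762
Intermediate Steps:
x = -2564/299 (x = -8 - 688/1196 = -8 - 688*1/1196 = -8 - 172/299 = -2564/299 ≈ -8.5753)
(-3966 + x)/(4760 - 1067) = (-3966 - 2564/299)/(4760 - 1067) = -1188398/299/3693 = -1188398/299*1/3693 = -1188398/1104207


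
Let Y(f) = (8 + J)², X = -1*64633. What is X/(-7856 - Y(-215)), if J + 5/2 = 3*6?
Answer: 258532/33633 ≈ 7.6869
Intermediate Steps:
J = 31/2 (J = -5/2 + 3*6 = -5/2 + 18 = 31/2 ≈ 15.500)
X = -64633
Y(f) = 2209/4 (Y(f) = (8 + 31/2)² = (47/2)² = 2209/4)
X/(-7856 - Y(-215)) = -64633/(-7856 - 1*2209/4) = -64633/(-7856 - 2209/4) = -64633/(-33633/4) = -64633*(-4/33633) = 258532/33633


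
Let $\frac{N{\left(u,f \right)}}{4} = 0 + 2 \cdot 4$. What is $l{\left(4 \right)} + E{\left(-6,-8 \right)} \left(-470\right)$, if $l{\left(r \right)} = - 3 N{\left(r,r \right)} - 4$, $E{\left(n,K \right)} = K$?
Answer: $3660$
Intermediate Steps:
$N{\left(u,f \right)} = 32$ ($N{\left(u,f \right)} = 4 \left(0 + 2 \cdot 4\right) = 4 \left(0 + 8\right) = 4 \cdot 8 = 32$)
$l{\left(r \right)} = -100$ ($l{\left(r \right)} = \left(-3\right) 32 - 4 = -96 - 4 = -100$)
$l{\left(4 \right)} + E{\left(-6,-8 \right)} \left(-470\right) = -100 - -3760 = -100 + 3760 = 3660$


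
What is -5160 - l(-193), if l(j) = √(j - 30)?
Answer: -5160 - I*√223 ≈ -5160.0 - 14.933*I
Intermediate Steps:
l(j) = √(-30 + j)
-5160 - l(-193) = -5160 - √(-30 - 193) = -5160 - √(-223) = -5160 - I*√223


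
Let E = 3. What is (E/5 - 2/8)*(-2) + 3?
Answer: 23/10 ≈ 2.3000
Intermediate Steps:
(E/5 - 2/8)*(-2) + 3 = (3/5 - 2/8)*(-2) + 3 = (3*(⅕) - 2*⅛)*(-2) + 3 = (⅗ - ¼)*(-2) + 3 = (7/20)*(-2) + 3 = -7/10 + 3 = 23/10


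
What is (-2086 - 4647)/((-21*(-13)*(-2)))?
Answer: 6733/546 ≈ 12.331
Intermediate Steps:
(-2086 - 4647)/((-21*(-13)*(-2))) = -6733/(273*(-2)) = -6733/(-546) = -6733*(-1/546) = 6733/546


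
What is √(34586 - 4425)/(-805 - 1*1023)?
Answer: -√30161/1828 ≈ -0.095005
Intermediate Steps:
√(34586 - 4425)/(-805 - 1*1023) = √30161/(-805 - 1023) = √30161/(-1828) = √30161*(-1/1828) = -√30161/1828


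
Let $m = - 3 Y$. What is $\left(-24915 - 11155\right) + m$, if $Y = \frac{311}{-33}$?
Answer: $- \frac{396459}{11} \approx -36042.0$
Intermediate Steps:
$Y = - \frac{311}{33}$ ($Y = 311 \left(- \frac{1}{33}\right) = - \frac{311}{33} \approx -9.4242$)
$m = \frac{311}{11}$ ($m = \left(-3\right) \left(- \frac{311}{33}\right) = \frac{311}{11} \approx 28.273$)
$\left(-24915 - 11155\right) + m = \left(-24915 - 11155\right) + \frac{311}{11} = -36070 + \frac{311}{11} = - \frac{396459}{11}$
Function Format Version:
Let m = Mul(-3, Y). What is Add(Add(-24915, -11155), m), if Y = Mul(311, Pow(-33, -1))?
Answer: Rational(-396459, 11) ≈ -36042.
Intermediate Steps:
Y = Rational(-311, 33) (Y = Mul(311, Rational(-1, 33)) = Rational(-311, 33) ≈ -9.4242)
m = Rational(311, 11) (m = Mul(-3, Rational(-311, 33)) = Rational(311, 11) ≈ 28.273)
Add(Add(-24915, -11155), m) = Add(Add(-24915, -11155), Rational(311, 11)) = Add(-36070, Rational(311, 11)) = Rational(-396459, 11)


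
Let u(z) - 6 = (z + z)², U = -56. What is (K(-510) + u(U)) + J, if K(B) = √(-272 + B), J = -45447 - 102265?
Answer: -135162 + I*√782 ≈ -1.3516e+5 + 27.964*I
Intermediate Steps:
J = -147712
u(z) = 6 + 4*z² (u(z) = 6 + (z + z)² = 6 + (2*z)² = 6 + 4*z²)
(K(-510) + u(U)) + J = (√(-272 - 510) + (6 + 4*(-56)²)) - 147712 = (√(-782) + (6 + 4*3136)) - 147712 = (I*√782 + (6 + 12544)) - 147712 = (I*√782 + 12550) - 147712 = (12550 + I*√782) - 147712 = -135162 + I*√782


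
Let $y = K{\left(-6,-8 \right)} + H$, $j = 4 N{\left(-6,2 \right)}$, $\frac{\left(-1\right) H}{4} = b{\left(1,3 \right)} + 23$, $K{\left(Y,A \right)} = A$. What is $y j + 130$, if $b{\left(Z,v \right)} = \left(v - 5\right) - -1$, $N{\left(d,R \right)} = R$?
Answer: $-638$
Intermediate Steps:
$b{\left(Z,v \right)} = -4 + v$ ($b{\left(Z,v \right)} = \left(-5 + v\right) + 1 = -4 + v$)
$H = -88$ ($H = - 4 \left(\left(-4 + 3\right) + 23\right) = - 4 \left(-1 + 23\right) = \left(-4\right) 22 = -88$)
$j = 8$ ($j = 4 \cdot 2 = 8$)
$y = -96$ ($y = -8 - 88 = -96$)
$y j + 130 = \left(-96\right) 8 + 130 = -768 + 130 = -638$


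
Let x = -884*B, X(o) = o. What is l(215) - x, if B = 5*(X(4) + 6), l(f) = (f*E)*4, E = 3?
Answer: 46780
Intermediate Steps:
l(f) = 12*f (l(f) = (f*3)*4 = (3*f)*4 = 12*f)
B = 50 (B = 5*(4 + 6) = 5*10 = 50)
x = -44200 (x = -884*50 = -44200)
l(215) - x = 12*215 - 1*(-44200) = 2580 + 44200 = 46780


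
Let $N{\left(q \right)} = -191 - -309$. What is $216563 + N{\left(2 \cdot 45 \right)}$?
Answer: $216681$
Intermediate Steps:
$N{\left(q \right)} = 118$ ($N{\left(q \right)} = -191 + 309 = 118$)
$216563 + N{\left(2 \cdot 45 \right)} = 216563 + 118 = 216681$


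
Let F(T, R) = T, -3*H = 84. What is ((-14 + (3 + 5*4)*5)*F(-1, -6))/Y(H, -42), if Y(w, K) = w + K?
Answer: 101/70 ≈ 1.4429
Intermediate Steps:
H = -28 (H = -⅓*84 = -28)
Y(w, K) = K + w
((-14 + (3 + 5*4)*5)*F(-1, -6))/Y(H, -42) = ((-14 + (3 + 5*4)*5)*(-1))/(-42 - 28) = ((-14 + (3 + 20)*5)*(-1))/(-70) = ((-14 + 23*5)*(-1))*(-1/70) = ((-14 + 115)*(-1))*(-1/70) = (101*(-1))*(-1/70) = -101*(-1/70) = 101/70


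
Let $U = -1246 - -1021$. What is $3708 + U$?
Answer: $3483$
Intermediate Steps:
$U = -225$ ($U = -1246 + 1021 = -225$)
$3708 + U = 3708 - 225 = 3483$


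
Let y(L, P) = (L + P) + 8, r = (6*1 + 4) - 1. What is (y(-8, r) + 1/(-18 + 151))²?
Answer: 1435204/17689 ≈ 81.135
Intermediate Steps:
r = 9 (r = (6 + 4) - 1 = 10 - 1 = 9)
y(L, P) = 8 + L + P
(y(-8, r) + 1/(-18 + 151))² = ((8 - 8 + 9) + 1/(-18 + 151))² = (9 + 1/133)² = (1198/133)² = 1435204/17689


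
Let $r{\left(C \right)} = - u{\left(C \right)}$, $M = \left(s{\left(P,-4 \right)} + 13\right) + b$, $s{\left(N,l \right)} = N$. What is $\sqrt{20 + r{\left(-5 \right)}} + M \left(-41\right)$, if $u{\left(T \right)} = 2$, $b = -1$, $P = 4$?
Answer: $-656 + 3 \sqrt{2} \approx -651.76$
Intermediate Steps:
$M = 16$ ($M = \left(4 + 13\right) - 1 = 17 - 1 = 16$)
$r{\left(C \right)} = -2$ ($r{\left(C \right)} = \left(-1\right) 2 = -2$)
$\sqrt{20 + r{\left(-5 \right)}} + M \left(-41\right) = \sqrt{20 - 2} + 16 \left(-41\right) = \sqrt{18} - 656 = 3 \sqrt{2} - 656 = -656 + 3 \sqrt{2}$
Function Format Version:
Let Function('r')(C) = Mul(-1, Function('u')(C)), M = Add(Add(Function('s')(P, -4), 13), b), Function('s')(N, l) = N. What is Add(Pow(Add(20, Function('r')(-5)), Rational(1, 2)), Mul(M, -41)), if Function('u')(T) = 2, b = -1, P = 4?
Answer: Add(-656, Mul(3, Pow(2, Rational(1, 2)))) ≈ -651.76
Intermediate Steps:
M = 16 (M = Add(Add(4, 13), -1) = Add(17, -1) = 16)
Function('r')(C) = -2 (Function('r')(C) = Mul(-1, 2) = -2)
Add(Pow(Add(20, Function('r')(-5)), Rational(1, 2)), Mul(M, -41)) = Add(Pow(Add(20, -2), Rational(1, 2)), Mul(16, -41)) = Add(Pow(18, Rational(1, 2)), -656) = Add(Mul(3, Pow(2, Rational(1, 2))), -656) = Add(-656, Mul(3, Pow(2, Rational(1, 2))))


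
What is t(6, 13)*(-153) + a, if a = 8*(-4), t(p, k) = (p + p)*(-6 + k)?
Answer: -12884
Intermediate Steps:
t(p, k) = 2*p*(-6 + k) (t(p, k) = (2*p)*(-6 + k) = 2*p*(-6 + k))
a = -32
t(6, 13)*(-153) + a = (2*6*(-6 + 13))*(-153) - 32 = (2*6*7)*(-153) - 32 = 84*(-153) - 32 = -12852 - 32 = -12884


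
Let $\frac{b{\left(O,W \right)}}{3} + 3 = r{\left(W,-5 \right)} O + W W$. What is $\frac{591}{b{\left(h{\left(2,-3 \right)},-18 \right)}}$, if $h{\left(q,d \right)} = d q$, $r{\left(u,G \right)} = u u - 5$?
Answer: $- \frac{197}{1593} \approx -0.12367$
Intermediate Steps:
$r{\left(u,G \right)} = -5 + u^{2}$ ($r{\left(u,G \right)} = u^{2} - 5 = -5 + u^{2}$)
$b{\left(O,W \right)} = -9 + 3 W^{2} + 3 O \left(-5 + W^{2}\right)$ ($b{\left(O,W \right)} = -9 + 3 \left(\left(-5 + W^{2}\right) O + W W\right) = -9 + 3 \left(O \left(-5 + W^{2}\right) + W^{2}\right) = -9 + 3 \left(W^{2} + O \left(-5 + W^{2}\right)\right) = -9 + \left(3 W^{2} + 3 O \left(-5 + W^{2}\right)\right) = -9 + 3 W^{2} + 3 O \left(-5 + W^{2}\right)$)
$\frac{591}{b{\left(h{\left(2,-3 \right)},-18 \right)}} = \frac{591}{-9 + 3 \left(-18\right)^{2} + 3 \left(\left(-3\right) 2\right) \left(-5 + \left(-18\right)^{2}\right)} = \frac{591}{-9 + 3 \cdot 324 + 3 \left(-6\right) \left(-5 + 324\right)} = \frac{591}{-9 + 972 + 3 \left(-6\right) 319} = \frac{591}{-9 + 972 - 5742} = \frac{591}{-4779} = 591 \left(- \frac{1}{4779}\right) = - \frac{197}{1593}$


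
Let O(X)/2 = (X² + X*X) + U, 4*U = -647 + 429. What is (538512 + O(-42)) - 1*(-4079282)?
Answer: 4624741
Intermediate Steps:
U = -109/2 (U = (-647 + 429)/4 = (¼)*(-218) = -109/2 ≈ -54.500)
O(X) = -109 + 4*X² (O(X) = 2*((X² + X*X) - 109/2) = 2*((X² + X²) - 109/2) = 2*(2*X² - 109/2) = 2*(-109/2 + 2*X²) = -109 + 4*X²)
(538512 + O(-42)) - 1*(-4079282) = (538512 + (-109 + 4*(-42)²)) - 1*(-4079282) = (538512 + (-109 + 4*1764)) + 4079282 = (538512 + (-109 + 7056)) + 4079282 = (538512 + 6947) + 4079282 = 545459 + 4079282 = 4624741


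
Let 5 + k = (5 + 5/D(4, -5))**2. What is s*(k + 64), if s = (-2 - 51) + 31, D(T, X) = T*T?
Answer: -245619/128 ≈ -1918.9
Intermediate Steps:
D(T, X) = T**2
s = -22 (s = -53 + 31 = -22)
k = 5945/256 (k = -5 + (5 + 5/(4**2))**2 = -5 + (5 + 5/16)**2 = -5 + (85/16)**2 = -5 + 7225/256 = 5945/256 ≈ 23.223)
s*(k + 64) = -22*(5945/256 + 64) = -22*22329/256 = -245619/128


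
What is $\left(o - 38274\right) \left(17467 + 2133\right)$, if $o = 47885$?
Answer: $188375600$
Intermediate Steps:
$\left(o - 38274\right) \left(17467 + 2133\right) = \left(47885 - 38274\right) \left(17467 + 2133\right) = 9611 \cdot 19600 = 188375600$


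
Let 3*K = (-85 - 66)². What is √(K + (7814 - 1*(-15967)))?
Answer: 8*√4413/3 ≈ 177.15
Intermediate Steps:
K = 22801/3 (K = (-85 - 66)²/3 = (⅓)*(-151)² = (⅓)*22801 = 22801/3 ≈ 7600.3)
√(K + (7814 - 1*(-15967))) = √(22801/3 + (7814 - 1*(-15967))) = √(22801/3 + (7814 + 15967)) = √(22801/3 + 23781) = √(94144/3) = 8*√4413/3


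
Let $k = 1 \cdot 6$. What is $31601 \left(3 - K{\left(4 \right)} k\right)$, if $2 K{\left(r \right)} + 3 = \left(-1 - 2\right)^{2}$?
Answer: $-474015$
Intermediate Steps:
$K{\left(r \right)} = 3$ ($K{\left(r \right)} = - \frac{3}{2} + \frac{\left(-1 - 2\right)^{2}}{2} = - \frac{3}{2} + \frac{\left(-3\right)^{2}}{2} = - \frac{3}{2} + \frac{1}{2} \cdot 9 = - \frac{3}{2} + \frac{9}{2} = 3$)
$k = 6$
$31601 \left(3 - K{\left(4 \right)} k\right) = 31601 \left(3 - 3 \cdot 6\right) = 31601 \left(3 - 18\right) = 31601 \left(-15\right) = -474015$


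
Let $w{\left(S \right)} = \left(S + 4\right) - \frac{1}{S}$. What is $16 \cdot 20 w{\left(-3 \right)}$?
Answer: $\frac{1280}{3} \approx 426.67$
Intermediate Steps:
$w{\left(S \right)} = 4 + S - \frac{1}{S}$ ($w{\left(S \right)} = \left(4 + S\right) - \frac{1}{S} = 4 + S - \frac{1}{S}$)
$16 \cdot 20 w{\left(-3 \right)} = 16 \cdot 20 \left(4 - 3 - \frac{1}{-3}\right) = 320 \left(4 - 3 - - \frac{1}{3}\right) = 320 \left(4 - 3 + \frac{1}{3}\right) = 320 \cdot \frac{4}{3} = \frac{1280}{3}$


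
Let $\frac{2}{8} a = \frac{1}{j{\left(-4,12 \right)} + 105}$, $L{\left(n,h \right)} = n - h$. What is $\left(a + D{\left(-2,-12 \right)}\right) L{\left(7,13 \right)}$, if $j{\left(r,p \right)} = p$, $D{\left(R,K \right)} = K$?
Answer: $\frac{2800}{39} \approx 71.795$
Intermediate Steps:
$a = \frac{4}{117}$ ($a = \frac{4}{12 + 105} = \frac{4}{117} \approx 0.034188$)
$\left(a + D{\left(-2,-12 \right)}\right) L{\left(7,13 \right)} = \left(\frac{4}{117} - 12\right) \left(7 - 13\right) = - \frac{1400 \left(7 - 13\right)}{117} = \left(- \frac{1400}{117}\right) \left(-6\right) = \frac{2800}{39}$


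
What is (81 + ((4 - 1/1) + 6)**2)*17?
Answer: 2754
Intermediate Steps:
(81 + ((4 - 1/1) + 6)**2)*17 = (81 + ((4 - 1*1) + 6)**2)*17 = (81 + ((4 - 1) + 6)**2)*17 = (81 + (3 + 6)**2)*17 = (81 + 9**2)*17 = (81 + 81)*17 = 162*17 = 2754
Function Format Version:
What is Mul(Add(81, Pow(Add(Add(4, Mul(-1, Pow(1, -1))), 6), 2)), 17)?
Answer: 2754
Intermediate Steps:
Mul(Add(81, Pow(Add(Add(4, Mul(-1, Pow(1, -1))), 6), 2)), 17) = Mul(Add(81, Pow(Add(Add(4, Mul(-1, 1)), 6), 2)), 17) = Mul(Add(81, Pow(Add(Add(4, -1), 6), 2)), 17) = Mul(Add(81, Pow(Add(3, 6), 2)), 17) = Mul(Add(81, Pow(9, 2)), 17) = Mul(Add(81, 81), 17) = Mul(162, 17) = 2754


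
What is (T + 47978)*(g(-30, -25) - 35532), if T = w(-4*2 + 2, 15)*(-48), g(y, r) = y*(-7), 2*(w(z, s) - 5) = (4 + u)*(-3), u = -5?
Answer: -1683658452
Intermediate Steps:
w(z, s) = 13/2 (w(z, s) = 5 + ((4 - 5)*(-3))/2 = 5 + (-1*(-3))/2 = 5 + (½)*3 = 5 + 3/2 = 13/2)
g(y, r) = -7*y
T = -312 (T = (13/2)*(-48) = -312)
(T + 47978)*(g(-30, -25) - 35532) = (-312 + 47978)*(-7*(-30) - 35532) = 47666*(210 - 35532) = 47666*(-35322) = -1683658452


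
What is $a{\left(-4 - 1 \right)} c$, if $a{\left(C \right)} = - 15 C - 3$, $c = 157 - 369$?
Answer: $-15264$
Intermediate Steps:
$c = -212$
$a{\left(C \right)} = -3 - 15 C$
$a{\left(-4 - 1 \right)} c = \left(-3 - 15 \left(-4 - 1\right)\right) \left(-212\right) = \left(-3 - -75\right) \left(-212\right) = \left(-3 + 75\right) \left(-212\right) = 72 \left(-212\right) = -15264$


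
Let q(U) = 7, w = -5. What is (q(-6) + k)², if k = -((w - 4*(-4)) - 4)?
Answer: 0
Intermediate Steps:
k = -7 (k = -((-5 - 4*(-4)) - 4) = -((-5 + 16) - 4) = -(11 - 4) = -1*7 = -7)
(q(-6) + k)² = (7 - 7)² = 0² = 0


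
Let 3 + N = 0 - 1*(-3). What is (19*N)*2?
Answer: 0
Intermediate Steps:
N = 0 (N = -3 + (0 - 1*(-3)) = -3 + (0 + 3) = -3 + 3 = 0)
(19*N)*2 = (19*0)*2 = 0*2 = 0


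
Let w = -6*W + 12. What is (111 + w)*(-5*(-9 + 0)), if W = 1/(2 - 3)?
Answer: 5805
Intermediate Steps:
W = -1 (W = 1/(-1) = -1)
w = 18 (w = -6*(-1) + 12 = 6 + 12 = 18)
(111 + w)*(-5*(-9 + 0)) = (111 + 18)*(-5*(-9 + 0)) = 129*(-5*(-9)) = 129*45 = 5805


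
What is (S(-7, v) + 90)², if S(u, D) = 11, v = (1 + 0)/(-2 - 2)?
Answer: 10201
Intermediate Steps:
v = -¼ (v = 1/(-4) = 1*(-¼) = -¼ ≈ -0.25000)
(S(-7, v) + 90)² = (11 + 90)² = 101² = 10201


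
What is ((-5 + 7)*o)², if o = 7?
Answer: 196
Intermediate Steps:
((-5 + 7)*o)² = ((-5 + 7)*7)² = (2*7)² = 14² = 196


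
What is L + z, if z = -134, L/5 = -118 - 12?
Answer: -784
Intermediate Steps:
L = -650 (L = 5*(-118 - 12) = 5*(-130) = -650)
L + z = -650 - 134 = -784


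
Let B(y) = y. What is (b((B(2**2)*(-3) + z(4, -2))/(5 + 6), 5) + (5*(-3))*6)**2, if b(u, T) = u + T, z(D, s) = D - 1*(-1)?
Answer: 887364/121 ≈ 7333.6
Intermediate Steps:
z(D, s) = 1 + D (z(D, s) = D + 1 = 1 + D)
b(u, T) = T + u
(b((B(2**2)*(-3) + z(4, -2))/(5 + 6), 5) + (5*(-3))*6)**2 = ((5 + (2**2*(-3) + (1 + 4))/(5 + 6)) + (5*(-3))*6)**2 = ((5 + (4*(-3) + 5)/11) - 15*6)**2 = ((5 + (-12 + 5)*(1/11)) - 90)**2 = ((5 - 7*1/11) - 90)**2 = ((5 - 7/11) - 90)**2 = (48/11 - 90)**2 = (-942/11)**2 = 887364/121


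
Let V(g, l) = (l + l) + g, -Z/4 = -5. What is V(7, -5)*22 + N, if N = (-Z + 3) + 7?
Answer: -76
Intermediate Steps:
Z = 20 (Z = -4*(-5) = 20)
V(g, l) = g + 2*l (V(g, l) = 2*l + g = g + 2*l)
N = -10 (N = (-1*20 + 3) + 7 = (-20 + 3) + 7 = -17 + 7 = -10)
V(7, -5)*22 + N = (7 + 2*(-5))*22 - 10 = (7 - 10)*22 - 10 = -3*22 - 10 = -66 - 10 = -76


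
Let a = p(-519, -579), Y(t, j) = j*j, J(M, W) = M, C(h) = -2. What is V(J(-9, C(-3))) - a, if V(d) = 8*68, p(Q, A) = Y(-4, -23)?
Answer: 15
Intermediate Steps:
Y(t, j) = j²
p(Q, A) = 529 (p(Q, A) = (-23)² = 529)
V(d) = 544
a = 529
V(J(-9, C(-3))) - a = 544 - 1*529 = 544 - 529 = 15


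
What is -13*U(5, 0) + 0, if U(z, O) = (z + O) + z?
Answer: -130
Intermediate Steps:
U(z, O) = O + 2*z (U(z, O) = (O + z) + z = O + 2*z)
-13*U(5, 0) + 0 = -13*(0 + 2*5) + 0 = -13*(0 + 10) + 0 = -13*10 + 0 = -130 + 0 = -130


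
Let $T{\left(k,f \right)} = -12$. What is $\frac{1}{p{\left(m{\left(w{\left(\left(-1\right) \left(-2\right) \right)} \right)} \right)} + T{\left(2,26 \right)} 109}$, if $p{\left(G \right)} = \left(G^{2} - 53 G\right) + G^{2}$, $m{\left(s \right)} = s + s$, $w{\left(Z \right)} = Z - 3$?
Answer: $- \frac{1}{1194} \approx -0.00083752$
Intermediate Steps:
$w{\left(Z \right)} = -3 + Z$ ($w{\left(Z \right)} = Z - 3 = -3 + Z$)
$m{\left(s \right)} = 2 s$
$p{\left(G \right)} = - 53 G + 2 G^{2}$
$\frac{1}{p{\left(m{\left(w{\left(\left(-1\right) \left(-2\right) \right)} \right)} \right)} + T{\left(2,26 \right)} 109} = \frac{1}{2 \left(-3 - -2\right) \left(-53 + 2 \cdot 2 \left(-3 - -2\right)\right) - 1308} = \frac{1}{2 \left(-3 + 2\right) \left(-53 + 2 \cdot 2 \left(-3 + 2\right)\right) - 1308} = \frac{1}{2 \left(-1\right) \left(-53 + 2 \cdot 2 \left(-1\right)\right) - 1308} = \frac{1}{- 2 \left(-53 + 2 \left(-2\right)\right) - 1308} = \frac{1}{- 2 \left(-53 - 4\right) - 1308} = \frac{1}{\left(-2\right) \left(-57\right) - 1308} = \frac{1}{114 - 1308} = \frac{1}{-1194} = - \frac{1}{1194}$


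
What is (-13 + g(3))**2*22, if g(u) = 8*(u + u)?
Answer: 26950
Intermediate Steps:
g(u) = 16*u (g(u) = 8*(2*u) = 16*u)
(-13 + g(3))**2*22 = (-13 + 16*3)**2*22 = (-13 + 48)**2*22 = 35**2*22 = 1225*22 = 26950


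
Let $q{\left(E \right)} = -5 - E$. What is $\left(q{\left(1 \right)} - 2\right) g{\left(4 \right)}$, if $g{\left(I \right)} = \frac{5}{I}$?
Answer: $-10$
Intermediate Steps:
$\left(q{\left(1 \right)} - 2\right) g{\left(4 \right)} = \left(\left(-5 - 1\right) - 2\right) \frac{5}{4} = \left(\left(-5 - 1\right) - 2\right) 5 \cdot \frac{1}{4} = \left(-6 - 2\right) \frac{5}{4} = \left(-8\right) \frac{5}{4} = -10$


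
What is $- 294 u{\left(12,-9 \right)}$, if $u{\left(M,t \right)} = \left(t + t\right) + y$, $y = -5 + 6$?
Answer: $4998$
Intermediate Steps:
$y = 1$
$u{\left(M,t \right)} = 1 + 2 t$ ($u{\left(M,t \right)} = \left(t + t\right) + 1 = 2 t + 1 = 1 + 2 t$)
$- 294 u{\left(12,-9 \right)} = - 294 \left(1 + 2 \left(-9\right)\right) = - 294 \left(1 - 18\right) = \left(-294\right) \left(-17\right) = 4998$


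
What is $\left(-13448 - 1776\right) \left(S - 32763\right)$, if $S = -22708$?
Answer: $844490504$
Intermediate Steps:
$\left(-13448 - 1776\right) \left(S - 32763\right) = \left(-13448 - 1776\right) \left(-22708 - 32763\right) = \left(-15224\right) \left(-55471\right) = 844490504$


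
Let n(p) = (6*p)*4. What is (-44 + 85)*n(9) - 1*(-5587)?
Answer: 14443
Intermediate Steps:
n(p) = 24*p
(-44 + 85)*n(9) - 1*(-5587) = (-44 + 85)*(24*9) - 1*(-5587) = 41*216 + 5587 = 8856 + 5587 = 14443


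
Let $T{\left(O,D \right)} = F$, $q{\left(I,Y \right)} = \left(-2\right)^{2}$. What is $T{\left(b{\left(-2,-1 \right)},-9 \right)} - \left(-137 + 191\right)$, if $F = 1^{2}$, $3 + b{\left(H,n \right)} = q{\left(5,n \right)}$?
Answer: $-53$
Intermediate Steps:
$q{\left(I,Y \right)} = 4$
$b{\left(H,n \right)} = 1$ ($b{\left(H,n \right)} = -3 + 4 = 1$)
$F = 1$
$T{\left(O,D \right)} = 1$
$T{\left(b{\left(-2,-1 \right)},-9 \right)} - \left(-137 + 191\right) = 1 - \left(-137 + 191\right) = 1 - 54 = -53$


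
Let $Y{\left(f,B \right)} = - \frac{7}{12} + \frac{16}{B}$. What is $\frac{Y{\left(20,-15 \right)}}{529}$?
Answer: $- \frac{33}{10580} \approx -0.0031191$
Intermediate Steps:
$Y{\left(f,B \right)} = - \frac{7}{12} + \frac{16}{B}$ ($Y{\left(f,B \right)} = \left(-7\right) \frac{1}{12} + \frac{16}{B} = - \frac{7}{12} + \frac{16}{B}$)
$\frac{Y{\left(20,-15 \right)}}{529} = \frac{- \frac{7}{12} + \frac{16}{-15}}{529} = \left(- \frac{7}{12} + 16 \left(- \frac{1}{15}\right)\right) \frac{1}{529} = \left(- \frac{7}{12} - \frac{16}{15}\right) \frac{1}{529} = \left(- \frac{33}{20}\right) \frac{1}{529} = - \frac{33}{10580}$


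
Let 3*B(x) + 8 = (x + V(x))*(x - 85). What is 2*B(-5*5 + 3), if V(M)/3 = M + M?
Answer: 10980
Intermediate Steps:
V(M) = 6*M (V(M) = 3*(M + M) = 3*(2*M) = 6*M)
B(x) = -8/3 + 7*x*(-85 + x)/3 (B(x) = -8/3 + ((x + 6*x)*(x - 85))/3 = -8/3 + ((7*x)*(-85 + x))/3 = -8/3 + (7*x*(-85 + x))/3 = -8/3 + 7*x*(-85 + x)/3)
2*B(-5*5 + 3) = 2*(-8/3 - 595*(-5*5 + 3)/3 + 7*(-5*5 + 3)**2/3) = 2*(-8/3 - 595*(-25 + 3)/3 + 7*(-25 + 3)**2/3) = 2*(-8/3 - 595/3*(-22) + (7/3)*(-22)**2) = 2*(-8/3 + 13090/3 + (7/3)*484) = 2*(-8/3 + 13090/3 + 3388/3) = 2*5490 = 10980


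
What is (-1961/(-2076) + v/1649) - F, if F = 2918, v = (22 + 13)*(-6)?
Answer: -9986461703/3423324 ≈ -2917.2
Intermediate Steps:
v = -210 (v = 35*(-6) = -210)
(-1961/(-2076) + v/1649) - F = (-1961/(-2076) - 210/1649) - 1*2918 = (-1961*(-1/2076) - 210*1/1649) - 2918 = (1961/2076 - 210/1649) - 2918 = 2797729/3423324 - 2918 = -9986461703/3423324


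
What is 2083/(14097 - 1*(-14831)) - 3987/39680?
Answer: -63833/2241920 ≈ -0.028472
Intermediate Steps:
2083/(14097 - 1*(-14831)) - 3987/39680 = 2083/(14097 + 14831) - 3987*1/39680 = 2083/28928 - 3987/39680 = -63833/2241920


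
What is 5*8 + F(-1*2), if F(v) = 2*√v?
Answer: 40 + 2*I*√2 ≈ 40.0 + 2.8284*I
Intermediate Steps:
5*8 + F(-1*2) = 5*8 + 2*√(-1*2) = 40 + 2*√(-2) = 40 + 2*(I*√2) = 40 + 2*I*√2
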